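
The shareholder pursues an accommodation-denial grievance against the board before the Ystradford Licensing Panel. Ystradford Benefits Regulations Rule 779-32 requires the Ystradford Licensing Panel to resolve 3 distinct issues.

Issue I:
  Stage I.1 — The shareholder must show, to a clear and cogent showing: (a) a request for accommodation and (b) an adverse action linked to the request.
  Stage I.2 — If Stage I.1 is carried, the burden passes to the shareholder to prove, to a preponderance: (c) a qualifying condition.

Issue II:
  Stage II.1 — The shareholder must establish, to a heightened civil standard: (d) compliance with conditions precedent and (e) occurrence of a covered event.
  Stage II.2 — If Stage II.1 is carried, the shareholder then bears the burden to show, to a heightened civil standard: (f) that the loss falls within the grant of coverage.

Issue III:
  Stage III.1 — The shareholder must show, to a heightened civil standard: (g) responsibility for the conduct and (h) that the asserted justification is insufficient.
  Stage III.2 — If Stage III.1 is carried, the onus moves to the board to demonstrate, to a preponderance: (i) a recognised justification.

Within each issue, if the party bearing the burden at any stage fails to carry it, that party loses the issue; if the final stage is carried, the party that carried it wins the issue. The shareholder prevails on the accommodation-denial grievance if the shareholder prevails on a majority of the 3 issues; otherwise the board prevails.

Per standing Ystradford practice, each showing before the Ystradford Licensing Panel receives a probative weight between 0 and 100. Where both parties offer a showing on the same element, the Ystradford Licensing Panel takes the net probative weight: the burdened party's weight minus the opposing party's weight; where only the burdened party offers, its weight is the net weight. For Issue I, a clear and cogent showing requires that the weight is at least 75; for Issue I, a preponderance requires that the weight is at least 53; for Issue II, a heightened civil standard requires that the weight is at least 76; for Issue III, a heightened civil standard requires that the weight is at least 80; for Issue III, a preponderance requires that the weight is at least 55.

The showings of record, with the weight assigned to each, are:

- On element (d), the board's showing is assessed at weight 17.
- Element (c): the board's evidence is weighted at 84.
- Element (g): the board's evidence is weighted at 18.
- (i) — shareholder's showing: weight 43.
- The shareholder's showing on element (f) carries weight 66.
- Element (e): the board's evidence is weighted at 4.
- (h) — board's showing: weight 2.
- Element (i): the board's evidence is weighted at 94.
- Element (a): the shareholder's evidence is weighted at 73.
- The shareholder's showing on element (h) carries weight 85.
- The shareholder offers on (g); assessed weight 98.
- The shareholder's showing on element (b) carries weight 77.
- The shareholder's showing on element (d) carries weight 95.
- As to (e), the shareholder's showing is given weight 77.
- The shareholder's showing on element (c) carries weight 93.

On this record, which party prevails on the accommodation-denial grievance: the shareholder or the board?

— Issue I —
At Stage I.1 the shareholder must meet a clear and cogent showing (weight is at least 75): on (a) the weight is 73, which does not reach 75, so (a) does not meet the standard; on (b) the weight is 77, which does reach 75, so (b) meets the standard.
  Stage I.1 not carried; the shareholder fails its burden.
So the board prevails on this issue.
— Issue II —
Stage II.1 — burden on shareholder; standard: a heightened civil standard (weight is at least 76).
    (d): 95 − 17 = 78 ≥ 76 [met]
    (e): 77 − 4 = 73 < 76 [not met]
  Not every element is met, so the shareholder fails to carry Stage II.1.
The analysis ends at Stage II.1; the board prevails on this issue.
— Issue III —
Stage III.1 — burden on shareholder; standard: a heightened civil standard (weight is at least 80).
    (g): 98 − 18 = 80 ≥ 80 [met]
    (h): 85 − 2 = 83 ≥ 80 [met]
  Stage III.1 carried; the burden shifts to the board.
Stage III.2 — burden on board; standard: a preponderance (weight is at least 55).
    (i): 94 − 43 = 51 < 55 [not met]
  The board does not carry Stage III.2.
So the shareholder prevails on this issue.
Per-issue: Issue I → board; Issue II → board; Issue III → shareholder. The shareholder must prevail on a majority of issues; overall, the board prevails.

board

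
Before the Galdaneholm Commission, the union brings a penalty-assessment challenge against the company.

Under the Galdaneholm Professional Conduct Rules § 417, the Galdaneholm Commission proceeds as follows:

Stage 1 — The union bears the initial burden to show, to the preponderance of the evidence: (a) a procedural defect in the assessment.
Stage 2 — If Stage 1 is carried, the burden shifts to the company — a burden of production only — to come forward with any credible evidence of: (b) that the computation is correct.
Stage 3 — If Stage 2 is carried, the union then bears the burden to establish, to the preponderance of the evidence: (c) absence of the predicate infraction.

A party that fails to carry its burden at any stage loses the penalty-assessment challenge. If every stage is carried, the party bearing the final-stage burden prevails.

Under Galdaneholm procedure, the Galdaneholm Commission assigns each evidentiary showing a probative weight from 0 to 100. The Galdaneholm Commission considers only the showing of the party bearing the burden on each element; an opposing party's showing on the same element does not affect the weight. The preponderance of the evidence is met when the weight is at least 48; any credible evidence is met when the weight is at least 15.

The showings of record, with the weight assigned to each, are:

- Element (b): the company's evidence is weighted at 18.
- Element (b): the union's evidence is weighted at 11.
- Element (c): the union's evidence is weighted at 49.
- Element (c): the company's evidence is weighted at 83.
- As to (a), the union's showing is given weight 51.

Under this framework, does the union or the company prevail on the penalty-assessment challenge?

Stage 1 (union, the preponderance of the evidence, weight is at least 48): (a) 51 ≥ 48 — meets.
  Stage 1 is satisfied; the onus moves to the company.
Stage 2 (company, any credible evidence, weight is at least 15): (b) 18 (union's 11 disregarded) ≥ 15 — meets.
  Stage 2 is satisfied; the onus moves to the union.
Stage 3 (union, the preponderance of the evidence, weight is at least 48): (c) 49 (company's 83 disregarded) ≥ 48 — meets.
  All elements met at the final stage.
With every stage satisfied, the union prevails.

union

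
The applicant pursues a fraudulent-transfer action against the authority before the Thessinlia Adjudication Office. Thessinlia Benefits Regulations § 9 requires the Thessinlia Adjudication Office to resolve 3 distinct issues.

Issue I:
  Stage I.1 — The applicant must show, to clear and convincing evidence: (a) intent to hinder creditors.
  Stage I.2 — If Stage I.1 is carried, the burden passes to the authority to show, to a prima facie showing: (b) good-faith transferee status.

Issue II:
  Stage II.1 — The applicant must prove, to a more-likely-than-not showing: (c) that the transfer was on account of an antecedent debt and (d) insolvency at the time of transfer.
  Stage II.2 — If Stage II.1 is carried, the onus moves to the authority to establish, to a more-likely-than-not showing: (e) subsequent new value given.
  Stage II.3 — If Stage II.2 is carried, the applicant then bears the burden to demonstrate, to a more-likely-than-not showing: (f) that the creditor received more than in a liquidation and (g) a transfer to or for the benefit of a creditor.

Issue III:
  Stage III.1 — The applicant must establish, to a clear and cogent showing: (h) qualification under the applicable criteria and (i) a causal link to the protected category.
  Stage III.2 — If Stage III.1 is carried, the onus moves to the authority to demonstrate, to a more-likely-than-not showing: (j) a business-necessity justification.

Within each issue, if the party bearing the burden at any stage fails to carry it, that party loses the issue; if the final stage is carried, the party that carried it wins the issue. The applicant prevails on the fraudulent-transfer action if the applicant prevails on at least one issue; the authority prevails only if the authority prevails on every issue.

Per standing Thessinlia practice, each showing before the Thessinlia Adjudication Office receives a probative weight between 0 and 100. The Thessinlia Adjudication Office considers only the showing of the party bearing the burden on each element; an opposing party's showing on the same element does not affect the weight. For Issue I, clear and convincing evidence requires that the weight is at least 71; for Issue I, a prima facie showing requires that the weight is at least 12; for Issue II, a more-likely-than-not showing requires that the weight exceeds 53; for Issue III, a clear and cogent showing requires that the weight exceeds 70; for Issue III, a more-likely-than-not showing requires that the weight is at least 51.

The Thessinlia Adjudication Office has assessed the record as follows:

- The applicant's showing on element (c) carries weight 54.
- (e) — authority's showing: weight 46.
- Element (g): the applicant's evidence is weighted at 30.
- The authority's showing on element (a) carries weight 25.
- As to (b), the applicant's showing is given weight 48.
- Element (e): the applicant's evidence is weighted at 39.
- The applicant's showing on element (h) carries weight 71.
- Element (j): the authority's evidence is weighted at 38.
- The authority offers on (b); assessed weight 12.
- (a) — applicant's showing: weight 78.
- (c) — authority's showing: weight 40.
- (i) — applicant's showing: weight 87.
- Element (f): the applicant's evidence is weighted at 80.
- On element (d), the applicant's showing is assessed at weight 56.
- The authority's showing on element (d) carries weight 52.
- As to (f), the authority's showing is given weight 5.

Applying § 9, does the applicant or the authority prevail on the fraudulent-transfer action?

applicant

— Issue I —
Stage I.1 (applicant, clear and convincing evidence, weight is at least 71): (a) 78 (authority's 25 disregarded) ≥ 71 — meets.
  All elements met. The burden passes to the authority.
Stage I.2 (authority, a prima facie showing, weight is at least 12): (b) 12 (applicant's 48 disregarded) ≥ 12 — meets.
  Stage I.2 carried; the final stage is satisfied.
Every stage carried; the authority prevails on this issue.
— Issue II —
Stage II.1 — burden on applicant; standard: a more-likely-than-not showing (weight exceeds 53).
    (c): 54 (authority's 40 disregarded) > 53 [met]
    (d): 56 (authority's 52 disregarded) > 53 [met]
  Stage II.1 is satisfied; the onus moves to the authority.
Stage II.2 — burden on authority; standard: a more-likely-than-not showing (weight exceeds 53).
    (e): 46 (applicant's 39 disregarded) ≤ 53 [not met]
  Stage II.2 not carried; the authority fails its burden.
The applicant prevails on this issue.
— Issue III —
At Stage III.1 the applicant must meet a clear and cogent showing (weight exceeds 70): on (h) the weight is 71, which does exceed 70, so (h) meets the standard; on (i) the weight is 87, which does exceed 70, so (i) meets the standard.
  Stage III.1 carried; the burden shifts to the authority.
At Stage III.2 the authority must meet a more-likely-than-not showing (weight is at least 51): on (j) the weight is 38, which does not reach 51, so (j) does not meet the standard.
  Stage III.2 not carried; the authority fails its burden.
The applicant prevails on this issue.
Per-issue: Issue I → authority; Issue II → applicant; Issue III → applicant. The applicant must prevail on at least one issue; overall, the applicant prevails.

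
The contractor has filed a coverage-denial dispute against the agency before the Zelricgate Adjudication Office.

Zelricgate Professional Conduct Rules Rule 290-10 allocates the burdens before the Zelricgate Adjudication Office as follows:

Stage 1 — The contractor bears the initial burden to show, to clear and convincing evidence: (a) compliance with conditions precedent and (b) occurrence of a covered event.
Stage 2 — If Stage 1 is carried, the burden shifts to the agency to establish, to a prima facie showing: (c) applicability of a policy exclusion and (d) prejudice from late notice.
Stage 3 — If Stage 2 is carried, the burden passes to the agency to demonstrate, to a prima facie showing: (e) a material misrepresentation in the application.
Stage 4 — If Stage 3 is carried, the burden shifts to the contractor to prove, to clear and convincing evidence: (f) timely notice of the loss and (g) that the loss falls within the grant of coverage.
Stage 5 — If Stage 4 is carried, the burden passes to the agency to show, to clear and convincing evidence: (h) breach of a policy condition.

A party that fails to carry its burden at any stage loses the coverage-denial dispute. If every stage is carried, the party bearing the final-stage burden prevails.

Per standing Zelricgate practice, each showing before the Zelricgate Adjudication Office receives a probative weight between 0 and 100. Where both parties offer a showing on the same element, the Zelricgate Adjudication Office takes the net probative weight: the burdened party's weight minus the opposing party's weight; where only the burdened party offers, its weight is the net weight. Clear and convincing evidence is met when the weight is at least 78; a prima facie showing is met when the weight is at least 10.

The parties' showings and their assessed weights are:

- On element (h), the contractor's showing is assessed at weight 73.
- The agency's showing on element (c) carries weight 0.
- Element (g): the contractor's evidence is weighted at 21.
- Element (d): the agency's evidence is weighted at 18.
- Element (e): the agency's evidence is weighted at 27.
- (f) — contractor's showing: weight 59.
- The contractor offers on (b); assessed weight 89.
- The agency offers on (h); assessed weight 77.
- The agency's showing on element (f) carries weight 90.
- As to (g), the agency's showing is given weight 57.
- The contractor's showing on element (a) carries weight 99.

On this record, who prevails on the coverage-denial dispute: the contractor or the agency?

Stage 1 — burden on contractor; standard: clear and convincing evidence (weight is at least 78).
    (a): 99 ≥ 78 [met]
    (b): 89 ≥ 78 [met]
  Stage 1 is satisfied; the onus moves to the agency.
Stage 2 — burden on agency; standard: a prima facie showing (weight is at least 10).
    (c): 0 < 10 [not met]
    (d): 18 ≥ 10 [met]
  Stage 2 not carried; the agency fails its burden.
The contractor prevails.

contractor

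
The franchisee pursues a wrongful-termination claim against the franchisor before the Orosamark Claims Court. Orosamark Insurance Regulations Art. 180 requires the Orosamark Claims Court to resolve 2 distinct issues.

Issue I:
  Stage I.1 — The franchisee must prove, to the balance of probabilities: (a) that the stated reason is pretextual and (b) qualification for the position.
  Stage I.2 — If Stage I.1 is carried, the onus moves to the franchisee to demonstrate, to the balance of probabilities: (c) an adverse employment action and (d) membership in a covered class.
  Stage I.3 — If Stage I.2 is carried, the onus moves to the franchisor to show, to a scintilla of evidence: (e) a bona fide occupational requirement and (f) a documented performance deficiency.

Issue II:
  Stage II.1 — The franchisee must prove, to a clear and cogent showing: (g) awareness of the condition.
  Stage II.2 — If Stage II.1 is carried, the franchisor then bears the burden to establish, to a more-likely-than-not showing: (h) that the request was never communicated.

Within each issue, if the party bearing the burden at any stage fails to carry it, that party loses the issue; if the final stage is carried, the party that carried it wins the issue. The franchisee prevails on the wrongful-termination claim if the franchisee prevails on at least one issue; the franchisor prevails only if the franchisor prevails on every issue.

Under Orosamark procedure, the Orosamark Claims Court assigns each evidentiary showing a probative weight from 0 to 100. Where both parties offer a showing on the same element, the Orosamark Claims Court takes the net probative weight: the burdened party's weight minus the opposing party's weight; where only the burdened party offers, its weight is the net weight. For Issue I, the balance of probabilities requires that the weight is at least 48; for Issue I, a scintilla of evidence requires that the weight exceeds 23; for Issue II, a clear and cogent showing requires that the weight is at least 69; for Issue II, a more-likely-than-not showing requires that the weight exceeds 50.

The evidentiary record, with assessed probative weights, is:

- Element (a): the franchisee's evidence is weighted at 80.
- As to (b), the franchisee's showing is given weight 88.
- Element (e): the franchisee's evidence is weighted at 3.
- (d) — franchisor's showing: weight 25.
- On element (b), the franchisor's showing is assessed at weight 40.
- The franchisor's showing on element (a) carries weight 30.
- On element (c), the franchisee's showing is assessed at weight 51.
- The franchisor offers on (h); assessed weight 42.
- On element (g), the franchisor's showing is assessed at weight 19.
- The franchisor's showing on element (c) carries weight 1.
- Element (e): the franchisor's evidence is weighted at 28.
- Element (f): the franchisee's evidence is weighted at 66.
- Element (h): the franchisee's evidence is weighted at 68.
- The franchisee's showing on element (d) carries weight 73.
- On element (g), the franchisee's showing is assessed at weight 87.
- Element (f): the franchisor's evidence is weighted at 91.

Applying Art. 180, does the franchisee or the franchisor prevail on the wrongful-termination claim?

franchisor

— Issue I —
Stage I.1 — burden on franchisee; standard: the balance of probabilities (weight is at least 48).
    (a): 80 − 30 = 50 ≥ 48 [met]
    (b): 88 − 40 = 48 ≥ 48 [met]
  All elements met. The franchisee retains the burden for Stage I.2.
Stage I.2 — burden on franchisee; standard: the balance of probabilities (weight is at least 48).
    (c): 51 − 1 = 50 ≥ 48 [met]
    (d): 73 − 25 = 48 ≥ 48 [met]
  All elements met. The burden passes to the franchisor.
Stage I.3 — burden on franchisor; standard: a scintilla of evidence (weight exceeds 23).
    (e): 28 − 3 = 25 > 23 [met]
    (f): 91 − 66 = 25 > 23 [met]
  Stage I.3 carried; the final stage is satisfied.
All stages carried — the franchisor prevails on this issue.
— Issue II —
Stage II.1 — burden on franchisee; standard: a clear and cogent showing (weight is at least 69).
    (g): 87 − 19 = 68 < 69 [not met]
  Not every element is met, so the franchisee fails to carry Stage II.1.
The franchisor prevails on this issue.
Per-issue: Issue I → franchisor; Issue II → franchisor. The franchisee must prevail on at least one issue; overall, the franchisor prevails.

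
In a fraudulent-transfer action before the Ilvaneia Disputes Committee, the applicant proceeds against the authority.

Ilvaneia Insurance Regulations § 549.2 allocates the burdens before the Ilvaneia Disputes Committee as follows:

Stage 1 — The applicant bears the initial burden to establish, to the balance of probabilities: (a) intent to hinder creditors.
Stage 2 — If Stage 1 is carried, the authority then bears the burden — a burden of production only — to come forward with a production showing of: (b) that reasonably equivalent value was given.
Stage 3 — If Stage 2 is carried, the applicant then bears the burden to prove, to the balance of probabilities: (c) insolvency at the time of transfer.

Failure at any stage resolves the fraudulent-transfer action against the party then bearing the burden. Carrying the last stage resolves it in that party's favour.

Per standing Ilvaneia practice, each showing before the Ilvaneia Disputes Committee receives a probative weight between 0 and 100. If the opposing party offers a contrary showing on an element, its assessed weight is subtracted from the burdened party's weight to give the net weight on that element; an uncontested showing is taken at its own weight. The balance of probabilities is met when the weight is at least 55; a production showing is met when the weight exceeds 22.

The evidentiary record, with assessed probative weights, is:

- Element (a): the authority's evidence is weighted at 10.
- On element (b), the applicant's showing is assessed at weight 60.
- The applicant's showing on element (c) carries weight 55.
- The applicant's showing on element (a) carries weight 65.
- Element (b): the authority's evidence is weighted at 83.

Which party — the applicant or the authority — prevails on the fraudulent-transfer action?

Stage 1 — burden on applicant; standard: the balance of probabilities (weight is at least 55).
    (a): 65 − 10 = 55 ≥ 55 [met]
  All elements met. The burden passes to the authority.
Stage 2 — burden on authority; standard: a production showing (weight exceeds 22).
    (b): 83 − 60 = 23 > 22 [met]
  The authority carries Stage 2; the applicant now bears the burden.
Stage 3 — burden on applicant; standard: the balance of probabilities (weight is at least 55).
    (c): 55 ≥ 55 [met]
  Stage 3 carried; the final stage is satisfied.
All stages carried — the applicant prevails.

applicant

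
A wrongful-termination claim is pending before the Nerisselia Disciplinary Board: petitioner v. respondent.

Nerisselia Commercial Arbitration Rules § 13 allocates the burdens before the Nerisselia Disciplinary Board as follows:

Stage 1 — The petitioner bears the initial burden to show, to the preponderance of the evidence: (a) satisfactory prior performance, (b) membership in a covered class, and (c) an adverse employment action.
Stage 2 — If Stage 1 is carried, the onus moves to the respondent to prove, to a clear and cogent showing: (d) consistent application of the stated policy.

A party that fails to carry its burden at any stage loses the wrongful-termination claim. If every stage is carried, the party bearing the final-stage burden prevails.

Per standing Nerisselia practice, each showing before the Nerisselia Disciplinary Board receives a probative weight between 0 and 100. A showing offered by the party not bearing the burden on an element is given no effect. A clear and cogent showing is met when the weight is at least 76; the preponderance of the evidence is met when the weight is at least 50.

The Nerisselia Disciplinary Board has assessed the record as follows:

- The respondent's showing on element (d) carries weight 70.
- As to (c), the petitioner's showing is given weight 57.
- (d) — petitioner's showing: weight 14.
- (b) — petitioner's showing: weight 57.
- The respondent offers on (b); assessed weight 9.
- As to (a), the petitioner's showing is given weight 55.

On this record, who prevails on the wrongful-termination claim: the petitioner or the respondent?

Stage 1 — burden on petitioner; standard: the preponderance of the evidence (weight is at least 50).
    (a): 55 ≥ 50 [met]
    (b): 57 (respondent's 9 disregarded) ≥ 50 [met]
    (c): 57 ≥ 50 [met]
  The petitioner carries Stage 1; the respondent now bears the burden.
Stage 2 — burden on respondent; standard: a clear and cogent showing (weight is at least 76).
    (d): 70 (petitioner's 14 disregarded) < 76 [not met]
  The respondent does not carry Stage 2.
So the petitioner prevails.

petitioner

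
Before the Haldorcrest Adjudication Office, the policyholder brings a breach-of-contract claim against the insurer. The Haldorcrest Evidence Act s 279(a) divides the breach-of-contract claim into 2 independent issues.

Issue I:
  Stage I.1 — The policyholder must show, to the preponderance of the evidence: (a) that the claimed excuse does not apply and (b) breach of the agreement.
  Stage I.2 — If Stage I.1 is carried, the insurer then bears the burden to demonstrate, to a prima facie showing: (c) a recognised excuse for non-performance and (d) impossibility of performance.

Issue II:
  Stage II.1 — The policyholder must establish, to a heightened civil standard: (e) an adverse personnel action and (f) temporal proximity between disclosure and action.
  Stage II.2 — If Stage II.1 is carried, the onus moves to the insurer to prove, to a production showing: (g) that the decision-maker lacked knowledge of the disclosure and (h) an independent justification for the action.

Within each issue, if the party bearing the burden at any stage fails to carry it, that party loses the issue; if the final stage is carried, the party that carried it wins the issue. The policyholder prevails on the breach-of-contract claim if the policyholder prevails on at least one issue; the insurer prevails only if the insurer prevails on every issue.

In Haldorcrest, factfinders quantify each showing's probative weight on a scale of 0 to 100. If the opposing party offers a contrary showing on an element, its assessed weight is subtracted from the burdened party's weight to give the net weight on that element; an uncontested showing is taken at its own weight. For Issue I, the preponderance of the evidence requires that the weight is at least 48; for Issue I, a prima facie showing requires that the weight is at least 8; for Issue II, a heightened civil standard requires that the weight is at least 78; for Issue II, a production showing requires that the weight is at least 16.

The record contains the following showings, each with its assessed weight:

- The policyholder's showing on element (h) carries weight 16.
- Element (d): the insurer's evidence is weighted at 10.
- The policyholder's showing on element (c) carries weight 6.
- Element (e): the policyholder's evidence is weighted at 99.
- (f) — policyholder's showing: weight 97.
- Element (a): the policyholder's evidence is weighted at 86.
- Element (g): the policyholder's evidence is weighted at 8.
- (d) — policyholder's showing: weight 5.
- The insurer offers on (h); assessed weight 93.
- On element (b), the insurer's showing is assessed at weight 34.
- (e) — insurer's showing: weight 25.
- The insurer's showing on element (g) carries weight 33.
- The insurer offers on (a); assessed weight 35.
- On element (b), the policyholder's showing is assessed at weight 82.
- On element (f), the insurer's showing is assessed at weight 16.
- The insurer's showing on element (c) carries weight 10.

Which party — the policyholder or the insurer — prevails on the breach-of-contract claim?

policyholder

— Issue I —
Stage I.1 (policyholder, the preponderance of the evidence, weight is at least 48): (a) net 86−35=51 ≥ 48 — meets; (b) net 82−34=48 ≥ 48 — meets.
  All elements met. The burden passes to the insurer.
Stage I.2 (insurer, a prima facie showing, weight is at least 8): (c) net 10−6=4 < 8 — fails; (d) net 10−5=5 < 8 — fails.
  The insurer does not carry Stage I.2.
The policyholder prevails on this issue.
— Issue II —
Stage II.1 (policyholder, a heightened civil standard, weight is at least 78): (e) net 99−25=74 < 78 — fails; (f) net 97−16=81 ≥ 78 — meets.
  The policyholder does not carry Stage II.1.
The analysis ends at Stage II.1; the insurer prevails on this issue.
Per-issue: Issue I → policyholder; Issue II → insurer. The policyholder must prevail on at least one issue; overall, the policyholder prevails.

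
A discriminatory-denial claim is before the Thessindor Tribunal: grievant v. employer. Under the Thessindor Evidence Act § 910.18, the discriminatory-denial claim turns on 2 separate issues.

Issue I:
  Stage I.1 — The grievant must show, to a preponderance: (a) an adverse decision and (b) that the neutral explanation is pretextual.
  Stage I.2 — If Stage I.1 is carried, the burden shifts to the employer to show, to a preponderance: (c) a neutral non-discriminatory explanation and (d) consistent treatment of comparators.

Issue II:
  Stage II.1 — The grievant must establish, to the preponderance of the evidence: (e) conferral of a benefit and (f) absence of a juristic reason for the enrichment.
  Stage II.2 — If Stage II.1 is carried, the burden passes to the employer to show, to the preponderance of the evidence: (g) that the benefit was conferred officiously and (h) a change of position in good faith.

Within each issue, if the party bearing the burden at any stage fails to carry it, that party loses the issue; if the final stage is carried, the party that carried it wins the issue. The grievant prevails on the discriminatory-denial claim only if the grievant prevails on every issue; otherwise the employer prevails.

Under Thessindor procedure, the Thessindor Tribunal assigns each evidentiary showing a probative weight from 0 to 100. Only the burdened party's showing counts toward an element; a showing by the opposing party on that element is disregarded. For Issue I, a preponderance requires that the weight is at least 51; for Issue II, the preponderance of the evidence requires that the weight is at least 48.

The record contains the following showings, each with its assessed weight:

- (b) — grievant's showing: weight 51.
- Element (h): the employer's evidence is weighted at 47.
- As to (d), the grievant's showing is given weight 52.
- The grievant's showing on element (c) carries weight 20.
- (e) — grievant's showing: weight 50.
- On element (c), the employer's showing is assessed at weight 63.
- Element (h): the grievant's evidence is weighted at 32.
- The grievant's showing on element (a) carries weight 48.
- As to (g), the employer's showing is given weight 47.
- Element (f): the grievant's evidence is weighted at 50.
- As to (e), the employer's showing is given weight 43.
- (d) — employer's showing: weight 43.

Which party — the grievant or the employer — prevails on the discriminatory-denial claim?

— Issue I —
At Stage I.1 the grievant must meet a preponderance (weight is at least 51): on (a) the weight is 48, which does not reach 51, so (a) does not meet the standard; on (b) the weight is 51, ≥ 51, so (b) meets the standard.
  The grievant does not carry Stage I.1.
The employer prevails on this issue.
— Issue II —
Stage II.1 (grievant, the preponderance of the evidence, weight is at least 48): (e) 50 (employer's 43 disregarded) ≥ 48 — meets; (f) 50 ≥ 48 — meets.
  Stage II.1 carried; the burden shifts to the employer.
Stage II.2 (employer, the preponderance of the evidence, weight is at least 48): (g) 47 < 48 — fails; (h) 47 (grievant's 32 disregarded) < 48 — fails.
  The employer does not carry Stage II.2.
The grievant prevails on this issue.
Per-issue: Issue I → employer; Issue II → grievant. The grievant must prevail on every issue; overall, the employer prevails.

employer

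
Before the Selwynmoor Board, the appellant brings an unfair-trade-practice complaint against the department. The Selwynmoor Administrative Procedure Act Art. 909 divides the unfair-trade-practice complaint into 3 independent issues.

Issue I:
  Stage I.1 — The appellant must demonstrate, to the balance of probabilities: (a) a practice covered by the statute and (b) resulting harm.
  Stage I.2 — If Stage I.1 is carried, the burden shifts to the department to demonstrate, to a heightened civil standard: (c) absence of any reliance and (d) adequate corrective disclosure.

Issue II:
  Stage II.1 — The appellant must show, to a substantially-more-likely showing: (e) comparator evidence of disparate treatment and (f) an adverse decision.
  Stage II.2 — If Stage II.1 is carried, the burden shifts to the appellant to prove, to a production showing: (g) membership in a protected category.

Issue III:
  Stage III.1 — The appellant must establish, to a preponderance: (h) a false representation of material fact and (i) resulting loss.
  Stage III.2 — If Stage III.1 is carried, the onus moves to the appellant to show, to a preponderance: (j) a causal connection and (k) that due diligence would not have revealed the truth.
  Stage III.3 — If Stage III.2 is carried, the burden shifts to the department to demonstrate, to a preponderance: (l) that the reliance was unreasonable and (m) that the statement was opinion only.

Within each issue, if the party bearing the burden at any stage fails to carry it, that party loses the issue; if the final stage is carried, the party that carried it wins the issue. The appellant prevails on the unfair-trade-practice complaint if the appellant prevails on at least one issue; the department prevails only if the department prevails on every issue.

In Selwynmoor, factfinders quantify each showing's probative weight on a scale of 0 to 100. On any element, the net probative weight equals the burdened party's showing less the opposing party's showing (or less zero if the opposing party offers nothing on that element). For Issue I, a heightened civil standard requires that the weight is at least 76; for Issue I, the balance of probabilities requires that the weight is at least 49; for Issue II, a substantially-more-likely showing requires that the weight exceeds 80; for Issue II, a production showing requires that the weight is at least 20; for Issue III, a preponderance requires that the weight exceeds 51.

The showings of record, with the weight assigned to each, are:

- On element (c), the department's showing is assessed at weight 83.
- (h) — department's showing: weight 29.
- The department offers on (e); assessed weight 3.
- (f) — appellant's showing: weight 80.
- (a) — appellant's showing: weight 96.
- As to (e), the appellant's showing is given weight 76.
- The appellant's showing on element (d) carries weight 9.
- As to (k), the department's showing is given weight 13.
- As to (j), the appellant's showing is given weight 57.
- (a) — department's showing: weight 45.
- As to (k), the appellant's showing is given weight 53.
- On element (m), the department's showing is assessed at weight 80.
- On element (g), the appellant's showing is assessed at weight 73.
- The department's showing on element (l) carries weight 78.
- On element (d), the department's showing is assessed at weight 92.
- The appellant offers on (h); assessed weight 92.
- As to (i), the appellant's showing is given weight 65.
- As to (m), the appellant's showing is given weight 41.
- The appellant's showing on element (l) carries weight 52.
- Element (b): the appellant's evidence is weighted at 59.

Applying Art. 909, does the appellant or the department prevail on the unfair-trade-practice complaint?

department

— Issue I —
Stage I.1 (appellant, the balance of probabilities, weight is at least 49): (a) net 96−45=51 ≥ 49 — meets; (b) 59 ≥ 49 — meets.
  Stage I.1 is satisfied; the onus moves to the department.
Stage I.2 (department, a heightened civil standard, weight is at least 76): (c) 83 ≥ 76 — meets; (d) net 92−9=83 ≥ 76 — meets.
  All elements met at the final stage.
All stages carried — the department prevails on this issue.
— Issue II —
Stage II.1 (appellant, a substantially-more-likely showing, weight exceeds 80): (e) net 76−3=73 ≤ 80 — fails; (f) 80 ≤ 80 — fails.
  Not every element is met, so the appellant fails to carry Stage II.1.
The department prevails on this issue.
— Issue III —
At Stage III.1 the appellant must meet a preponderance (weight exceeds 51): on (h) the weight is 92 less the opposing 29 gives net 63, which does exceed 51, so (h) meets the standard; on (i) the weight is 65, > 51, so (i) meets the standard.
  Stage III.1 carried; the burden remains with the appellant.
At Stage III.2 the appellant must meet a preponderance (weight exceeds 51): on (j) the weight is 57, which does exceed 51, so (j) meets the standard; on (k) the weight is 53 less the opposing 13 gives net 40, ≤ 51, so (k) does not meet the standard.
  The appellant does not carry Stage III.2.
So the department prevails on this issue.
Per-issue: Issue I → department; Issue II → department; Issue III → department. The appellant must prevail on at least one issue; overall, the department prevails.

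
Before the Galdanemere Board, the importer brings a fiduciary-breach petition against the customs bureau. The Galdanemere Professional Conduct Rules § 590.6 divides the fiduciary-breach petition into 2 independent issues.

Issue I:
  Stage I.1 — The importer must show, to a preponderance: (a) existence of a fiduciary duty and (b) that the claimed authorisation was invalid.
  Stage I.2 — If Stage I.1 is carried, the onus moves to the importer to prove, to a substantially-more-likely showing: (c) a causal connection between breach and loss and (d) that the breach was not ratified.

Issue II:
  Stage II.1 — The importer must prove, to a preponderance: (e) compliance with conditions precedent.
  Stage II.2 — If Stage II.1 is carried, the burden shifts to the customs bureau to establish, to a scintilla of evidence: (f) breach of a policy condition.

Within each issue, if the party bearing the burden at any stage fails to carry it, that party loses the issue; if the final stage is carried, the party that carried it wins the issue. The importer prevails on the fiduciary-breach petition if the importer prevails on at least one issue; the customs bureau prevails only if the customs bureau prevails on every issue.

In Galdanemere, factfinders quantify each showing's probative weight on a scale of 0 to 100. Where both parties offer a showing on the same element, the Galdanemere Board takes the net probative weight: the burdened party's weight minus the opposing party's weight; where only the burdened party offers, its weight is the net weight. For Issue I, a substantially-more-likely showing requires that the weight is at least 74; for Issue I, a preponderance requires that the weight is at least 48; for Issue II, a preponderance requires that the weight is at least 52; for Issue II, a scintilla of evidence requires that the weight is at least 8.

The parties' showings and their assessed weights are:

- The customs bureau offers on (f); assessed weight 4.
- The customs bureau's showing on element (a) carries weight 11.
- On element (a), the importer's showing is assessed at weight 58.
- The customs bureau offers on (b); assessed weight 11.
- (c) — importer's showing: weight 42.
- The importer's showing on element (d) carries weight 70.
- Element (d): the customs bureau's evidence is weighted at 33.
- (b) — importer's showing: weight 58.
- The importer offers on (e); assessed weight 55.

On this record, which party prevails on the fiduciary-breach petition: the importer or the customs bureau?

— Issue I —
At Stage I.1 the importer must meet a preponderance (weight is at least 48): on (a) the weight is 58 less the opposing 11 gives net 47, < 48, so (a) does not meet the standard; on (b) the weight is 58 less the opposing 11 gives net 47, < 48, so (b) does not meet the standard.
  Not every element is met, so the importer fails to carry Stage I.1.
The customs bureau prevails on this issue.
— Issue II —
Stage II.1 (importer, a preponderance, weight is at least 52): (e) 55 ≥ 52 — meets.
  All elements met. The burden passes to the customs bureau.
Stage II.2 (customs bureau, a scintilla of evidence, weight is at least 8): (f) 4 < 8 — fails.
  Stage II.2 not carried; the customs bureau fails its burden.
The analysis ends at Stage II.2; the importer prevails on this issue.
Per-issue: Issue I → customs bureau; Issue II → importer. The importer must prevail on at least one issue; overall, the importer prevails.

importer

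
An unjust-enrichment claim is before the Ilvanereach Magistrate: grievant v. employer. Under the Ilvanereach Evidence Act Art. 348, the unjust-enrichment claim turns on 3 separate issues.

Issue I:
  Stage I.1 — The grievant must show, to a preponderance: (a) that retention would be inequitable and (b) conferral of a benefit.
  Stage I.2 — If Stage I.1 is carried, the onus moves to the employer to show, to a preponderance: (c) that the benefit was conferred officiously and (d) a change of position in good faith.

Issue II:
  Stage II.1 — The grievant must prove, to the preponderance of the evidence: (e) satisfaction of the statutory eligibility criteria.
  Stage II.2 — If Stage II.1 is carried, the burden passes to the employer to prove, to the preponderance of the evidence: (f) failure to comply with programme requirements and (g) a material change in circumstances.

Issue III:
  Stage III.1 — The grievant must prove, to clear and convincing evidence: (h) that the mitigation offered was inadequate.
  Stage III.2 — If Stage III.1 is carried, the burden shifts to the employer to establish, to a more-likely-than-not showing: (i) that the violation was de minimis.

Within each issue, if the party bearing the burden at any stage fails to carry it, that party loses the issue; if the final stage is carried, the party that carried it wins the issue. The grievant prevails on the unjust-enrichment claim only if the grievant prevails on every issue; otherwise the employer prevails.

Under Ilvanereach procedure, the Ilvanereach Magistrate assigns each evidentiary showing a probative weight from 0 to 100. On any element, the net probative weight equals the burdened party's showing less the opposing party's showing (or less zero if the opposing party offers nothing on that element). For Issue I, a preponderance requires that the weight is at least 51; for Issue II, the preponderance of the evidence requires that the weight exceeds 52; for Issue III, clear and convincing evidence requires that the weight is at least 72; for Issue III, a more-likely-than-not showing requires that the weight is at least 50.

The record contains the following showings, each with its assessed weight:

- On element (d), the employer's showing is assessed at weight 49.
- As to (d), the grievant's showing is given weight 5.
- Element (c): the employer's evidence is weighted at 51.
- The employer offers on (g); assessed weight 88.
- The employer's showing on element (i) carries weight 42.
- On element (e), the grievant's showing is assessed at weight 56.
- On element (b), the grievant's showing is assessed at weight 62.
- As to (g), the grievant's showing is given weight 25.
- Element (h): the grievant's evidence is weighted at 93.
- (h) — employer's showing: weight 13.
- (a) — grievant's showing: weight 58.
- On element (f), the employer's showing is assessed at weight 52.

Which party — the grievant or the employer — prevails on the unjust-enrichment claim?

grievant

— Issue I —
At Stage I.1 the grievant must meet a preponderance (weight is at least 51): on (a) the weight is 58, ≥ 51, so (a) meets the standard; on (b) the weight is 62, ≥ 51, so (b) meets the standard.
  The grievant carries Stage I.1; the employer now bears the burden.
At Stage I.2 the employer must meet a preponderance (weight is at least 51): on (c) the weight is 51, ≥ 51, so (c) meets the standard; on (d) the weight is 49 less the opposing 5 gives net 44, < 51, so (d) does not meet the standard.
  Not every element is met, so the employer fails to carry Stage I.2.
So the grievant prevails on this issue.
— Issue II —
Stage II.1 — burden on grievant; standard: the preponderance of the evidence (weight exceeds 52).
    (e): 56 > 52 [met]
  Stage II.1 carried; the burden shifts to the employer.
Stage II.2 — burden on employer; standard: the preponderance of the evidence (weight exceeds 52).
    (f): 52 ≤ 52 [not met]
    (g): 88 − 25 = 63 > 52 [met]
  The employer does not carry Stage II.2.
The analysis ends at Stage II.2; the grievant prevails on this issue.
— Issue III —
Stage III.1 — burden on grievant; standard: clear and convincing evidence (weight is at least 72).
    (h): 93 − 13 = 80 ≥ 72 [met]
  Stage III.1 is satisfied; the onus moves to the employer.
Stage III.2 — burden on employer; standard: a more-likely-than-not showing (weight is at least 50).
    (i): 42 < 50 [not met]
  The employer does not carry Stage III.2.
The analysis ends at Stage III.2; the grievant prevails on this issue.
Per-issue: Issue I → grievant; Issue II → grievant; Issue III → grievant. The grievant must prevail on every issue; overall, the grievant prevails.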